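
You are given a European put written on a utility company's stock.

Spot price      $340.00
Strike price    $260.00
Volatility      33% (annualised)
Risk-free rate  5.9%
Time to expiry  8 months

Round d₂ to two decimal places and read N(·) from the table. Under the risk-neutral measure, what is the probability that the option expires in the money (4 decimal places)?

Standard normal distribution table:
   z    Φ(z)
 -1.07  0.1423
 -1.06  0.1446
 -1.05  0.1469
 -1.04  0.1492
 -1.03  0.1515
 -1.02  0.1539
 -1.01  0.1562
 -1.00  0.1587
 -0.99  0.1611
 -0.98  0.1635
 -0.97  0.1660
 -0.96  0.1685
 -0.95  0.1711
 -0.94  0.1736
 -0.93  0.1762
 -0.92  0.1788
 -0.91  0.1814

0.1562

T = 0.6667;  σ√T = 0.2694
ln(S/K) + (r + σ²/2)T = ln(340/260) + (0.059 + 0.33²/2)·0.6667 = 0.2683 + 0.0756 = 0.3439
d₁ = 0.3439 / 0.2694 = 1.2763 ⇒ 1.28
d₂ = d₁ − σ√T = 1.2763 − 0.2694 = 1.0069 ⇒ 1.01
Risk-neutral Pr[S_T < K] = N(−d₂) = N(-1.01) = 0.1562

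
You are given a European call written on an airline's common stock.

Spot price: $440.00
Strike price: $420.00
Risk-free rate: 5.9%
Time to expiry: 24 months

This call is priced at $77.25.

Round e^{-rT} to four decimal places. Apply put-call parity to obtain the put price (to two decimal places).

e^(−rT) = e^(−0.059·2) = 0.8887
Put-call parity: C − P = S − K·e^(−rT) = 440 − 420·0.8887 = 440 − 373.2540 = 66.7460
P = C − (C − P) = 77.25 − (66.7460) = 10.5040

$10.50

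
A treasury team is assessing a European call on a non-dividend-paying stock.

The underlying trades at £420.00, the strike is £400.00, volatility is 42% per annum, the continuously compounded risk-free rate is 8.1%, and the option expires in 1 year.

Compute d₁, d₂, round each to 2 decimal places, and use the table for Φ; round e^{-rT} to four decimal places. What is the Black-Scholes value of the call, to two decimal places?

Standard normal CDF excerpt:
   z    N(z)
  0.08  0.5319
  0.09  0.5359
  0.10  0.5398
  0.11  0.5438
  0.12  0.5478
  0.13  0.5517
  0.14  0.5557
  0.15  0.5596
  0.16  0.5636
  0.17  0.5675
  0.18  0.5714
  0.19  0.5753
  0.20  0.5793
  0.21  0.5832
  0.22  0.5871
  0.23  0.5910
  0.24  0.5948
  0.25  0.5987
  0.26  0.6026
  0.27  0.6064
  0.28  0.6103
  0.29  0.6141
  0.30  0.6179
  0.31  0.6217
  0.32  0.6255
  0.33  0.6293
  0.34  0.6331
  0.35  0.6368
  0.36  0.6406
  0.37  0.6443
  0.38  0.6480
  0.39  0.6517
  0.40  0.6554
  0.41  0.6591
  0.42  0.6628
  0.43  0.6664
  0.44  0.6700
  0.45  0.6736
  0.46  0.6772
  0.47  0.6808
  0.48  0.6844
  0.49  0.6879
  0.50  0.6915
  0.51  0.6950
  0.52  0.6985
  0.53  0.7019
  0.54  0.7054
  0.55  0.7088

£94.25

σ√T = 0.42·√1 = 0.4200
d₁ = [ln(420/400) + (0.081 + 0.42²/2)·1] / 0.4200 = [0.0488 + 0.1692] / 0.4200 = 0.5190 ≈ 0.52
d₂ = d₁ − σ√T = 0.5190 − 0.4200 = 0.0990 ≈ 0.10
exp(−rT) = exp(−0.081·1) = 0.9222
N(d₁) = N(0.52) = 0.6985;  N(d₂) = N(0.10) = 0.5398
C = 420·0.6985 − 400·0.9222·0.5398 = 293.3700 − 199.1214 = 94.2486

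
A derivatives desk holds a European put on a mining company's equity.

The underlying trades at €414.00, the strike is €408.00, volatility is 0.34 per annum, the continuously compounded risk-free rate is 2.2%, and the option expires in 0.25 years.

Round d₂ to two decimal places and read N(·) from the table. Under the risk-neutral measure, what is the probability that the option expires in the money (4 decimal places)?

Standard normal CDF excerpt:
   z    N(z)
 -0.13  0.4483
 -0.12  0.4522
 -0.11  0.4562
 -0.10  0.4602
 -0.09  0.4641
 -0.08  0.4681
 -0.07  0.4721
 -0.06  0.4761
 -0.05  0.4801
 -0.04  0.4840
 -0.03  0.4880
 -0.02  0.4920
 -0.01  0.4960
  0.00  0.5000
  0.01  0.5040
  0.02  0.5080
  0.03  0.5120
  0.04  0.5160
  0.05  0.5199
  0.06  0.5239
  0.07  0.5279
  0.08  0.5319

0.4880

σ√T = 0.34·√0.25 = 0.1700
d₁ = [ln(414/408) + (0.022 + ½·0.34²)·0.25] / (σ√T) = (0.0146 + 0.0200) / 0.1700 = 0.2032 ⇒ 0.20
d₂ = 0.2032 − 0.1700 = 0.0332 ⇒ 0.03
Risk-neutral Pr[S_T < K] = N(−d₂) = N(-0.03) = 0.4880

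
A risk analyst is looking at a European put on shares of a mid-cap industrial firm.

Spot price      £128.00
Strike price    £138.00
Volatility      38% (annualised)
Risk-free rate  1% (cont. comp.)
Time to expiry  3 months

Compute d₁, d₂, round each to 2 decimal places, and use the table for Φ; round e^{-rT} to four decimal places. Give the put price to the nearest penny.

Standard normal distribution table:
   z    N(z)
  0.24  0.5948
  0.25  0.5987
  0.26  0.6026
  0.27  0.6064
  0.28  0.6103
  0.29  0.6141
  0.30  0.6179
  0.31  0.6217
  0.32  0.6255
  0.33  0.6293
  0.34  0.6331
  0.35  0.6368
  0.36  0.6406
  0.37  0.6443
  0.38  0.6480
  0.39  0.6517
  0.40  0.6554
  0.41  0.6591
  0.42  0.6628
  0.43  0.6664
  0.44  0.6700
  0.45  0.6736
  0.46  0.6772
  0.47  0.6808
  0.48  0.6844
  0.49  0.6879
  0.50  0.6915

T = 0.25;  σ√T = 0.1900
ln(S/K) + (r + σ²/2)T = ln(128/138) + (0.01 + 0.38²/2)·0.25 = -0.0752 + 0.0205 = -0.0547
d₁ = -0.0547 / 0.1900 = -0.2878 ⇒ -0.29
d₂ = d₁ − σ√T = -0.2878 − 0.1900 = -0.4778 ⇒ -0.48
exp(−rT) = exp(−0.01·0.25) = 0.9975
P = 138·0.9975·N(0.48) − 128·N(0.29) = 138·0.9975·0.6844 − 128·0.6141 = 94.2111 − 78.6048 = 15.6063

£15.61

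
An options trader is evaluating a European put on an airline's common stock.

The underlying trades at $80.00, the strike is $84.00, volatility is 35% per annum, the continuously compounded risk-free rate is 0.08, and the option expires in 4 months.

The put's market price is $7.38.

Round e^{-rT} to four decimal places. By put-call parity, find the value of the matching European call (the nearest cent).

e^(−rT) = e^(−0.08·0.3333) = 0.9737
Put-call parity: C − P = S − K·e^(−rT) = 80 − 84·0.9737 = 80 − 81.7908 = -1.7908
C = P + (C − P) = 7.38 + (-1.7908) = 5.5892

$5.59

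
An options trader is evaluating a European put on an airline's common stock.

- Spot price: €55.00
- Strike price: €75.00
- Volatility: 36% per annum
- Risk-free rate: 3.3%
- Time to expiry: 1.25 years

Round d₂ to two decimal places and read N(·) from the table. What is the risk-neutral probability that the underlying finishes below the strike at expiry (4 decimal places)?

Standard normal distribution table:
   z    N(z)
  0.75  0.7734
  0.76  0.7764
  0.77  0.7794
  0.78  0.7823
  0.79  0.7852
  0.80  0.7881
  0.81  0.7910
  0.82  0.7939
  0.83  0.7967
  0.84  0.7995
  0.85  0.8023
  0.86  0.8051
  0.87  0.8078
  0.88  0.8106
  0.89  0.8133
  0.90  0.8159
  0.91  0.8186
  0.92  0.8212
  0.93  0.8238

0.8078

σ√T = 0.36 × 1.1180 = 0.4025
ln(S/K) + (r + σ²/2)T = ln(55/75) + (0.033 + 0.36²/2)·1.25 = -0.3102 + 0.1222 = -0.1879
d₁ = -0.1879 / 0.4025 = -0.4669 ⇒ -0.47
d₂ = d₁ − σ√T = -0.4669 − 0.4025 = -0.8693 ⇒ -0.87
Risk-neutral Pr[S_T < K] = N(−d₂) = N(0.87) = 0.8078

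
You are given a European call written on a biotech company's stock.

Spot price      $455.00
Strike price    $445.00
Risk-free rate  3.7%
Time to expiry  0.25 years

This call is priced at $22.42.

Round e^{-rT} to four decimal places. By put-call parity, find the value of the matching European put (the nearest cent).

exp(−rT) = exp(−0.037·0.25) = 0.9908
Put-call parity: C − P = S − K·e^(−rT) = 455 − 445·0.9908 = 455 − 440.9060 = 14.0940
P = C − (C − P) = 22.42 − (14.0940) = 8.3260

$8.33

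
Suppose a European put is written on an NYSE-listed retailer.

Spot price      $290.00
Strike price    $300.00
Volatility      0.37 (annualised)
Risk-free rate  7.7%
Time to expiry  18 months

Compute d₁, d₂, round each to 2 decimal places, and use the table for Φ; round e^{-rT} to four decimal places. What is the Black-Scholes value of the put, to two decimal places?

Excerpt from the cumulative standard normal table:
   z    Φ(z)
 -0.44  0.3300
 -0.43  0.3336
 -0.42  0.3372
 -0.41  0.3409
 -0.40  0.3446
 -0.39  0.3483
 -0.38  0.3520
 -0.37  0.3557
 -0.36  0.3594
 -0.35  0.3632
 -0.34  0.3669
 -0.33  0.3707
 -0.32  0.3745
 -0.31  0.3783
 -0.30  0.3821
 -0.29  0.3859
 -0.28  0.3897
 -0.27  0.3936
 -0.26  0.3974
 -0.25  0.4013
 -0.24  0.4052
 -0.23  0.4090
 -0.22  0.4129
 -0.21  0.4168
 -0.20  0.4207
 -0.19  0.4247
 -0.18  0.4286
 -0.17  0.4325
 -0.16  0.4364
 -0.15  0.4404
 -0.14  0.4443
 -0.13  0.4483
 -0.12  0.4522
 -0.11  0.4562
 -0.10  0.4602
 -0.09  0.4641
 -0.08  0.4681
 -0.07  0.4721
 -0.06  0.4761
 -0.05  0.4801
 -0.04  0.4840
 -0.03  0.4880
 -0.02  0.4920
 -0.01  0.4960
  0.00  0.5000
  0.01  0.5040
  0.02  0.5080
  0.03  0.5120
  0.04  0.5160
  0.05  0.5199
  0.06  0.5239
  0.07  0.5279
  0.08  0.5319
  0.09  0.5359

σ√T = 0.37·√1.5 = 0.4532
ln(S/K) + (r + σ²/2)T = ln(290/300) + (0.077 + 0.37²/2)·1.5 = -0.0339 + 0.2182 = 0.1843
d₁ = 0.1843 / 0.4532 = 0.4066 which rounds to 0.41
d₂ = d₁ − σ√T = 0.4066 − 0.4532 = -0.0465 which rounds to -0.05
e^(−rT) = e^(−0.077·1.5) = 0.8909
P = 300·0.8909·N(0.05) − 290·N(-0.41) = 300·0.8909·0.5199 − 290·0.3409 = 138.9537 − 98.8610 = 40.0927

$40.09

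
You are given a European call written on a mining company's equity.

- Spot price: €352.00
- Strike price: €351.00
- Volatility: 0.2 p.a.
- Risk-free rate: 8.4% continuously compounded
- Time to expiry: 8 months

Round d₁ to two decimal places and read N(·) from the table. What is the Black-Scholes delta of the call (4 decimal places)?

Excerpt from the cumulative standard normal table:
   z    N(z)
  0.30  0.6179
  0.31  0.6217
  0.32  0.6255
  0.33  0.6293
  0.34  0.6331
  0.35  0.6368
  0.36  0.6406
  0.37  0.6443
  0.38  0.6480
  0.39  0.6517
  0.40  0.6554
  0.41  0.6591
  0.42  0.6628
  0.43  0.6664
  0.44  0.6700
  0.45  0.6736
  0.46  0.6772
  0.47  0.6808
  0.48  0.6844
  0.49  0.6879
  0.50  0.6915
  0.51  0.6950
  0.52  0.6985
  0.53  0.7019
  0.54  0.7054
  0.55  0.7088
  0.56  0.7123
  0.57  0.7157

σ√T = 0.2 × 0.8165 = 0.1633
d₁ = [ln(352/351) + (0.084 + ½·0.2²)·0.6667] / (σ√T) = (0.0028 + 0.0693) / 0.1633 = 0.4420 → 0.44
N(d₁) = N(0.44) = 0.6700
Δ_call = N(d₁) = 0.6700

0.6700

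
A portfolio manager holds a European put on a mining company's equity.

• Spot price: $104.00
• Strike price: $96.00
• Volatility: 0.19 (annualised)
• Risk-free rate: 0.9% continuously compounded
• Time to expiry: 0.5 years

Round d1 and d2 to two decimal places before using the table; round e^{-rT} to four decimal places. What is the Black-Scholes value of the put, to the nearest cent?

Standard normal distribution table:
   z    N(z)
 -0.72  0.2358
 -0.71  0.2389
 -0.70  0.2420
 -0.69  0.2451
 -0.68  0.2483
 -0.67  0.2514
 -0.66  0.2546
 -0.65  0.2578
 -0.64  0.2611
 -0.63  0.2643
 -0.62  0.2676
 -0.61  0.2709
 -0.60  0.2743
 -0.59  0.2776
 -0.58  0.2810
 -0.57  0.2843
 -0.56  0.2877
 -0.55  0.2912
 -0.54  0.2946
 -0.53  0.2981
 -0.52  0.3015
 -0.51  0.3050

σ√T = 0.19 × 0.7071 = 0.1344
d₁ = [ln(104/96) + (0.009 + 0.19²/2)·0.5] / 0.1344 = [0.0800 + 0.0135] / 0.1344 = 0.6964 which rounds to 0.70
d₂ = d₁ − σ√T = 0.6964 − 0.1344 = 0.5621 which rounds to 0.56
e^(−rT) = e^(−0.009·0.5) = 0.9955
N(−d₂) = N(-0.56) = 0.2877;  N(−d₁) = N(-0.70) = 0.2420
P = 96·0.9955·0.2877 − 104·0.2420 = 27.4949 − 25.1680 = 2.3269

$2.33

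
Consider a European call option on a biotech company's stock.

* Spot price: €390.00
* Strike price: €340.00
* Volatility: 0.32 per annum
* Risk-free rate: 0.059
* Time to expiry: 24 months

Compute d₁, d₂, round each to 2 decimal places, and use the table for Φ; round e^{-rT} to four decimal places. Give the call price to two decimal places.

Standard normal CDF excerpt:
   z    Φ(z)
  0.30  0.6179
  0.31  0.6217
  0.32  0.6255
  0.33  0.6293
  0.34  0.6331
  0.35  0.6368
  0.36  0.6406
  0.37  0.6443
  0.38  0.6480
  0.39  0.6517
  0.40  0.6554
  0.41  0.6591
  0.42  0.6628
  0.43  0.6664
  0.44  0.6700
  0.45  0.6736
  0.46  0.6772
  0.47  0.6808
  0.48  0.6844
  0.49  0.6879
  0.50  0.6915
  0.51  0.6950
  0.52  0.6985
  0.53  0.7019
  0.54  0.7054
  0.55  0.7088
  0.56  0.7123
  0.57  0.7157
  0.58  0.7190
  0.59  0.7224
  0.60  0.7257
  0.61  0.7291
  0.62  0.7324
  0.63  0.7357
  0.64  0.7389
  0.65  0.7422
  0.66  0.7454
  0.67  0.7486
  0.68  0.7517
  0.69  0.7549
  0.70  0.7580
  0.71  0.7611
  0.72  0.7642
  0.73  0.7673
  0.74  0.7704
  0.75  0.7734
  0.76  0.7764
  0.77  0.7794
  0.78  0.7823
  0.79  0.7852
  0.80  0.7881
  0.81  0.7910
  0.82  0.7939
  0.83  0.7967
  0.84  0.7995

€114.93

σ√T = 0.32·√2 = 0.4525
ln(S/K) + (r + σ²/2)T = ln(390/340) + (0.059 + 0.32²/2)·2 = 0.1372 + 0.2204 = 0.3576
d₁ = 0.3576 / 0.4525 = 0.7902 ≈ 0.79
d₂ = d₁ − σ√T = 0.7902 − 0.4525 = 0.3376 ≈ 0.34
e^(−rT) = e^(−0.059·2) = 0.8887
N(d₁) = N(0.79) = 0.7852;  N(d₂) = N(0.34) = 0.6331
C = 390·0.7852 − 340·0.8887·0.6331 = 306.2280 − 191.2962 = 114.9318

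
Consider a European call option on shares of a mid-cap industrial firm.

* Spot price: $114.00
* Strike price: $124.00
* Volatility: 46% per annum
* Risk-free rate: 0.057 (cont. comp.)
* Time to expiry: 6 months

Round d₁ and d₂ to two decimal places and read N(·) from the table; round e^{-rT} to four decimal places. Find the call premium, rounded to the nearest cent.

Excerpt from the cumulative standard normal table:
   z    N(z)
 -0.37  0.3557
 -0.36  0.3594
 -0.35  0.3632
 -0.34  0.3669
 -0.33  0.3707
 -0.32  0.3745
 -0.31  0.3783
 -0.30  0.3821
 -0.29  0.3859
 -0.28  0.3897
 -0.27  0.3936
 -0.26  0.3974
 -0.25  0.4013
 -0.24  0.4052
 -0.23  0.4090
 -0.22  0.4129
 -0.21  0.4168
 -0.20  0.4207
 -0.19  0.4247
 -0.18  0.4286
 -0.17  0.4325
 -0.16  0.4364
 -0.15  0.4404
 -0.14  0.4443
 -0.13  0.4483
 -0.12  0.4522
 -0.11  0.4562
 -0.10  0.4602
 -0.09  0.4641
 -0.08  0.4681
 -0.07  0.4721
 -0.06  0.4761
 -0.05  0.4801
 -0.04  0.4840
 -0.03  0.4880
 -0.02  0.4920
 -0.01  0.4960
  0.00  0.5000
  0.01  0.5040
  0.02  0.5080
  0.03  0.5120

$11.87

T = 0.5;  σ√T = 0.3253
ln(S/K) + (r + σ²/2)T = ln(114/124) + (0.057 + 0.46²/2)·0.5 = -0.0841 + 0.0814 = -0.0027
d₁ = -0.0027 / 0.3253 = -0.0082 ≈ -0.01
d₂ = d₁ − σ√T = -0.0082 − 0.3253 = -0.3335 ≈ -0.33
e^(−rT) = e^(−0.057·0.5) = 0.9719
N(d₁) = N(-0.01) = 0.4960;  N(d₂) = N(-0.33) = 0.3707
C = 114·0.4960 − 124·0.9719·0.3707 = 56.5440 − 44.6751 = 11.8689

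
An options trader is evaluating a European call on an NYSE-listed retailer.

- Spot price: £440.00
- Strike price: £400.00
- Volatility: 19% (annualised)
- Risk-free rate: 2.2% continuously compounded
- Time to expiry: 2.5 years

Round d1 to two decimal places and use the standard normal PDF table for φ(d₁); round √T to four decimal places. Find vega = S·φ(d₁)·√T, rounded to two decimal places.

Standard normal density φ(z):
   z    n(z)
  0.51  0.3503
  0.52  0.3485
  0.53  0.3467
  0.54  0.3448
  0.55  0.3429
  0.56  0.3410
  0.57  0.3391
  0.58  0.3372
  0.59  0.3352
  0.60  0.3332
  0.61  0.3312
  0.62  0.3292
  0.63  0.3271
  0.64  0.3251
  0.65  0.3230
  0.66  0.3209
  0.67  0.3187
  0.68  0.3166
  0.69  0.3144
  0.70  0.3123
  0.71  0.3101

σ√T = 0.19·√2.5 = 0.3004
d₁ = [ln(440/400) + (0.022 + 0.19²/2)·2.5] / 0.3004 = [0.0953 + 0.1001] / 0.3004 = 0.6505 which rounds to 0.65
√T = √2.5 = 1.5811
φ(d₁) = φ(0.65) = 0.3230
vega = S·φ(d₁)·√T = 440·0.3230·1.5811 = 224.7059

224.71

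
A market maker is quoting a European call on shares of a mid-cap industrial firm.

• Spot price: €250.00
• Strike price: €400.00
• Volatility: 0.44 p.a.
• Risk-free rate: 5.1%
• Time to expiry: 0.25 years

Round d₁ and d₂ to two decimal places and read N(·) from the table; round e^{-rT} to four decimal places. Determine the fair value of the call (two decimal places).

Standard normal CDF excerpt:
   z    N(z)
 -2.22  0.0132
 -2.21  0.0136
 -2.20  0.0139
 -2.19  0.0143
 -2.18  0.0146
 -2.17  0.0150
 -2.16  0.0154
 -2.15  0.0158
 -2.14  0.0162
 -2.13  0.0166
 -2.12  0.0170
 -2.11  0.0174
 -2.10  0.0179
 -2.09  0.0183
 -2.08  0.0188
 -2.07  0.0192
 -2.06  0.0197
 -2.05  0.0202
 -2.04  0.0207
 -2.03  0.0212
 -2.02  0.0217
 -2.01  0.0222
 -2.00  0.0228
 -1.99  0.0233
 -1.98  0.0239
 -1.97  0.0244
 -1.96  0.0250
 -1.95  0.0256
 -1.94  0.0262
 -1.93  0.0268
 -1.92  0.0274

σ√T = 0.44·√0.25 = 0.2200
d₁ = [ln(250/400) + (0.051 + 0.44²/2)·0.25] / 0.2200 = [-0.4700 + 0.0369] / 0.2200 = -1.9684 which rounds to -1.97
d₂ = d₁ − σ√T = -1.9684 − 0.2200 = -2.1884 which rounds to -2.19
exp(−rT) = exp(−0.051·0.25) = 0.9873
N(d₁) = N(-1.97) = 0.0244;  N(d₂) = N(-2.19) = 0.0143
C = 250·0.0244 − 400·0.9873·0.0143 = 6.1000 − 5.6474 = 0.4526

€0.45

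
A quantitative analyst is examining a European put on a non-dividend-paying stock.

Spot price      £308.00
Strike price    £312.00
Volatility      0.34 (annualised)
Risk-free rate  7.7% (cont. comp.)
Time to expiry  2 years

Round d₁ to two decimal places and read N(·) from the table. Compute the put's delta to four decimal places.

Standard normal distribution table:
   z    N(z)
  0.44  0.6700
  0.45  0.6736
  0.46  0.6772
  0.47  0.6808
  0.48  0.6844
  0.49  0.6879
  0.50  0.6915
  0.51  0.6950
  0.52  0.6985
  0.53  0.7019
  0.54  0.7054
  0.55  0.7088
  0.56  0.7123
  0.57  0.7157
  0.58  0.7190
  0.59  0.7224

T = 2;  σ√T = 0.4808
d₁ = [ln(308/312) + (0.077 + ½·0.34²)·2] / (σ√T) = (-0.0129 + 0.2696) / 0.4808 = 0.5339 → 0.53
N(d₁) = N(0.53) = 0.7019
Δ_put = N(d₁) − 1 = 0.7019 − 1 = -0.2981

-0.2981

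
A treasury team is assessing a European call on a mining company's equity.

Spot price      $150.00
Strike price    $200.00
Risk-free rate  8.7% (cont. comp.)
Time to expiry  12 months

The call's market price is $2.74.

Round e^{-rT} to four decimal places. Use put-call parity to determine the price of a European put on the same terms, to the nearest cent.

exp(−rT) = exp(−0.087·1) = 0.9167
Put-call parity: C − P = S − K·e^(−rT) = 150 − 200·0.9167 = 150 − 183.3400 = -33.3400
P = C − (C − P) = 2.74 − (-33.3400) = 36.0800

$36.08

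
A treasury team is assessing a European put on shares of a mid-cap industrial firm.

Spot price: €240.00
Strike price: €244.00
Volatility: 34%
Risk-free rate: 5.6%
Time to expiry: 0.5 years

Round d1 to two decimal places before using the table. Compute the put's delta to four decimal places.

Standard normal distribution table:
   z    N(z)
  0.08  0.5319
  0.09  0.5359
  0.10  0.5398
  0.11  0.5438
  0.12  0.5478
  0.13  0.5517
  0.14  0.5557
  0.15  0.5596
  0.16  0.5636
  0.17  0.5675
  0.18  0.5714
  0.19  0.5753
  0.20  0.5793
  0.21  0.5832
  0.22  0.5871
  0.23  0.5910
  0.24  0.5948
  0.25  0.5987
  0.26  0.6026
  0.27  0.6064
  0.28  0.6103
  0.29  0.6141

σ√T = 0.34 × 0.7071 = 0.2404
d₁ = [ln(240/244) + (0.056 + 0.34²/2)·0.5] / 0.2404 = [-0.0165 + 0.0569] / 0.2404 = 0.1679 ≈ 0.17
N(d₁) = N(0.17) = 0.5675
Δ_put = N(d₁) − 1 = 0.5675 − 1 = -0.4325

-0.4325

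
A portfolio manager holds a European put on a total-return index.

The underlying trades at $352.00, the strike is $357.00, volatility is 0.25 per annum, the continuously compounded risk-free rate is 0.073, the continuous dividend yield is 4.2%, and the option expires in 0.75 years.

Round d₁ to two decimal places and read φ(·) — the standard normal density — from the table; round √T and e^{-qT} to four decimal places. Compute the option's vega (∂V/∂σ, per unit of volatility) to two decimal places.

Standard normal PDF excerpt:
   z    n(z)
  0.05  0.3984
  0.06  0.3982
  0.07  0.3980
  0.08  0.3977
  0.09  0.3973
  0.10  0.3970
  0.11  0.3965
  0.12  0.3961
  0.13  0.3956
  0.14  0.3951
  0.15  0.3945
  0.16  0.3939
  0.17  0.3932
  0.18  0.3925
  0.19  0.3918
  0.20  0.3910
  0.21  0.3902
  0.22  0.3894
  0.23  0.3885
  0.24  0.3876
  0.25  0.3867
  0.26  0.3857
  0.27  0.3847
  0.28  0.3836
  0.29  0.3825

T = 0.75;  σ√T = 0.2165
d₁ = [ln(352/357) + (0.073 − 0.042 + 0.25²/2)·0.75] / 0.2165 = [-0.0141 + 0.0467] / 0.2165 = 0.1505 ⇒ 0.15
√T = √0.75 = 0.8660
φ(d₁) = φ(0.15) = 0.3945
exp(−qT) = exp(−0.042·0.75) = 0.9690
vega = S·exp(−qT)·φ(d₁)·√T = 352·0.9690·0.3945·0.8660 = 116.5283
(The call has the same vega.)

116.53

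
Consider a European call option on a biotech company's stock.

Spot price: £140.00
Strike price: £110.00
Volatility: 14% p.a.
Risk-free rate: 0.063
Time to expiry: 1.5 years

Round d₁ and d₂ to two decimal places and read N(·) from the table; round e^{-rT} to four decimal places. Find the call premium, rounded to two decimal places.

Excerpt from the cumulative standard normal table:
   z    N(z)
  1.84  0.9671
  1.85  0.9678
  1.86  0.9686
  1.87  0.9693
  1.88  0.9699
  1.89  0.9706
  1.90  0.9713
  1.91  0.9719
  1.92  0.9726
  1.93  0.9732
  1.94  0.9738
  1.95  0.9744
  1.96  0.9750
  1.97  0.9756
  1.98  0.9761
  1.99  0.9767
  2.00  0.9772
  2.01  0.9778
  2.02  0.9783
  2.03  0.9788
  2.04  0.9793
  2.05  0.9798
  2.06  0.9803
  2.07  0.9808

£40.10

σ√T = 0.14·√1.5 = 0.1715
d₁ = [ln(140/110) + (0.063 + 0.14²/2)·1.5] / 0.1715 = [0.2412 + 0.1092] / 0.1715 = 2.0434 ≈ 2.04
d₂ = d₁ − σ√T = 2.0434 − 0.1715 = 1.8719 ≈ 1.87
exp(−rT) = exp(−0.063·1.5) = 0.9098
C = 140·N(2.04) − 110·0.9098·N(1.87) = 140·0.9793 − 110·0.9098·0.9693 = 137.1020 − 97.0056 = 40.0964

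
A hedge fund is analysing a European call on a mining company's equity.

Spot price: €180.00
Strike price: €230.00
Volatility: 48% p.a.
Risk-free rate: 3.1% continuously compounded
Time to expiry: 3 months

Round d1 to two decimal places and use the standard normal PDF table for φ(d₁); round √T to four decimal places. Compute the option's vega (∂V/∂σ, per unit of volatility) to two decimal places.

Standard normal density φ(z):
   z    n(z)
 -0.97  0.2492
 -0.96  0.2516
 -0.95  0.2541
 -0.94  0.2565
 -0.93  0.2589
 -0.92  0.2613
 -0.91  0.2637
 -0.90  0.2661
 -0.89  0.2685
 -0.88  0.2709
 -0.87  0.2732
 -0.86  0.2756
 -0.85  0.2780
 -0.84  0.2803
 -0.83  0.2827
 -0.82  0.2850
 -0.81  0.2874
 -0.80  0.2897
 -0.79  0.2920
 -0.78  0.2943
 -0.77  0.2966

24.59

T = 0.25;  σ√T = 0.2400
ln(S/K) + (r + σ²/2)T = ln(180/230) + (0.031 + 0.48²/2)·0.25 = -0.2451 + 0.0365 = -0.2086
d₁ = -0.2086 / 0.2400 = -0.8691 → -0.87
√T = √0.25 = 0.5000
φ(d₁) = φ(-0.87) = 0.2732
vega = S·φ(d₁)·√T = 180·0.2732·0.5000 = 24.5880
(Vega is the same for a European call and put with the same parameters.)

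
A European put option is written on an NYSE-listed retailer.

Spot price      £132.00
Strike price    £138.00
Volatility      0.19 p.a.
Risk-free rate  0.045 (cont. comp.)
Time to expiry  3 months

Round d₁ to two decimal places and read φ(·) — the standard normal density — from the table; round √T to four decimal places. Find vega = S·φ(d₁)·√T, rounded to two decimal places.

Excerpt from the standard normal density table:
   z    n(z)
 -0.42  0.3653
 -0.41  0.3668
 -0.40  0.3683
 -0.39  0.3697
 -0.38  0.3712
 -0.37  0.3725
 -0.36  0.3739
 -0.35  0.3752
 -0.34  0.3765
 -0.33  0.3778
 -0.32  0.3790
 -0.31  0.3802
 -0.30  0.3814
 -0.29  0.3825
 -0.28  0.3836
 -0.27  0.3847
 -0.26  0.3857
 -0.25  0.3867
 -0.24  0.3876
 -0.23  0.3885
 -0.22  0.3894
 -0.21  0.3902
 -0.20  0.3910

T = 0.25;  σ√T = 0.0950
d₁ = [ln(132/138) + (0.045 + 0.19²/2)·0.25] / 0.0950 = [-0.0445 + 0.0158] / 0.0950 = -0.3020 which rounds to -0.30
√T = √0.25 = 0.5000
φ(d₁) = φ(-0.30) = 0.3814
vega = S·φ(d₁)·√T = 132·0.3814·0.5000 = 25.1724

25.17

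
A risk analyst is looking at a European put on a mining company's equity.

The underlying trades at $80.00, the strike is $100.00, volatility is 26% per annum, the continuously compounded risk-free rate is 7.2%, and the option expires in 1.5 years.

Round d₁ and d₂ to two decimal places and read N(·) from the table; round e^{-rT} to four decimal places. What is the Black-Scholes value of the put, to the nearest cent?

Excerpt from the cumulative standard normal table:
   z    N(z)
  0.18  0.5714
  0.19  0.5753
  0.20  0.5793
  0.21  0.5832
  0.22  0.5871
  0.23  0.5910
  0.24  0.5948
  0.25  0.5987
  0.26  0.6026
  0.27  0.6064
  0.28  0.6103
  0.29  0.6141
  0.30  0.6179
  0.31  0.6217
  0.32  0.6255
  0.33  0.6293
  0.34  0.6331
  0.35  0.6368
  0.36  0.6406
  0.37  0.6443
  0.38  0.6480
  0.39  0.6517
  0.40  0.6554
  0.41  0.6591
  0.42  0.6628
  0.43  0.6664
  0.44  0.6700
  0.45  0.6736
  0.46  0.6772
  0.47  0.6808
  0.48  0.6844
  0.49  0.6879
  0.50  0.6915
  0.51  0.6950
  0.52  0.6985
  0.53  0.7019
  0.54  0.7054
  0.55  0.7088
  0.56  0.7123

T = 1.5;  σ√T = 0.3184
ln(S/K) + (r + σ²/2)T = ln(80/100) + (0.072 + 0.26²/2)·1.5 = -0.2231 + 0.1587 = -0.0644
d₁ = -0.0644 / 0.3184 = -0.2024 ≈ -0.20
d₂ = d₁ − σ√T = -0.2024 − 0.3184 = -0.5208 ≈ -0.52
exp(−rT) = exp(−0.072·1.5) = 0.8976
N(−d₂) = N(0.52) = 0.6985;  N(−d₁) = N(0.20) = 0.5793
P = 100·0.8976·0.6985 − 80·0.5793 = 62.6974 − 46.3440 = 16.3534

$16.35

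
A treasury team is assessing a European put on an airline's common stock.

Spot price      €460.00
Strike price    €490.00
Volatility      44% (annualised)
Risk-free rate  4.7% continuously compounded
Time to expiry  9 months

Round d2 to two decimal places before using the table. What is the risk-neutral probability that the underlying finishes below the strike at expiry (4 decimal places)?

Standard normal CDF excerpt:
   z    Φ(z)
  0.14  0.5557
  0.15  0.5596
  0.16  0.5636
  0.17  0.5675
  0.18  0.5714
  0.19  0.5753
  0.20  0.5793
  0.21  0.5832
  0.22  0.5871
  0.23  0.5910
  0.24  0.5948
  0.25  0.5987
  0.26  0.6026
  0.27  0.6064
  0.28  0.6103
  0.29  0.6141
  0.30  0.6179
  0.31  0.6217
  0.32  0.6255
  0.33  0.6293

σ√T = 0.44·√0.75 = 0.3811
ln(S/K) + (r + σ²/2)T = ln(460/490) + (0.047 + 0.44²/2)·0.75 = -0.0632 + 0.1078 = 0.0447
d₁ = 0.0447 / 0.3811 = 0.1172 → 0.12
d₂ = d₁ − σ√T = 0.1172 − 0.3811 = -0.2638 → -0.26
Risk-neutral Pr[S_T < K] = N(−d₂) = N(0.26) = 0.6026

0.6026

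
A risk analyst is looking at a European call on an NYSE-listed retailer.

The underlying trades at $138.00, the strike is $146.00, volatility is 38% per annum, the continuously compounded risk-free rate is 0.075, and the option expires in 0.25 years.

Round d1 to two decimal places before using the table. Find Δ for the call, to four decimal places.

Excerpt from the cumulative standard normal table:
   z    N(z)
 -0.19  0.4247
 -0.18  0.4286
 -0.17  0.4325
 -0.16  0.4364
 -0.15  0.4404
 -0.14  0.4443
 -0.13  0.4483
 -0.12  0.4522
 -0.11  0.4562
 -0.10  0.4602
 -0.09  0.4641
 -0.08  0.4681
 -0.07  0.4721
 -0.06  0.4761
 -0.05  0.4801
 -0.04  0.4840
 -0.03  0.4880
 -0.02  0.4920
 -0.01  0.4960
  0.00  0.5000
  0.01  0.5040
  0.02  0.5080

σ√T = 0.38 × 0.5000 = 0.1900
d₁ = [ln(138/146) + (0.075 + ½·0.38²)·0.25] / (σ√T) = (-0.0564 + 0.0368) / 0.1900 = -0.1029 → -0.10
N(d₁) = N(-0.10) = 0.4602
Δ_call = N(d₁) = 0.4602

0.4602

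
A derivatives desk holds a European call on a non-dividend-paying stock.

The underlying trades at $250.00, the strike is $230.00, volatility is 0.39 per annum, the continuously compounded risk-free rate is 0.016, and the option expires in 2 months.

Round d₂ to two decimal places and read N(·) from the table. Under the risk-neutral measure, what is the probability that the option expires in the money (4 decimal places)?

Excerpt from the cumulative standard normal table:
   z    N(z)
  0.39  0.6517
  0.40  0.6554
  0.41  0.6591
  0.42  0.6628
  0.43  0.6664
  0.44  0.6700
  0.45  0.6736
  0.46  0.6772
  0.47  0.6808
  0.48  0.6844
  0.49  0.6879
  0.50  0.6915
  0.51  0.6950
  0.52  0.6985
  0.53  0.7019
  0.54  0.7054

0.6772

σ√T = 0.39 × 0.4082 = 0.1592
d₁ = [ln(250/230) + (0.016 + 0.39²/2)·0.1667] / 0.1592 = [0.0834 + 0.0153] / 0.1592 = 0.6201 ≈ 0.62
d₂ = d₁ − σ√T = 0.6201 − 0.1592 = 0.4608 ≈ 0.46
Pr(exercise) under Q = N(d₂) = 0.6772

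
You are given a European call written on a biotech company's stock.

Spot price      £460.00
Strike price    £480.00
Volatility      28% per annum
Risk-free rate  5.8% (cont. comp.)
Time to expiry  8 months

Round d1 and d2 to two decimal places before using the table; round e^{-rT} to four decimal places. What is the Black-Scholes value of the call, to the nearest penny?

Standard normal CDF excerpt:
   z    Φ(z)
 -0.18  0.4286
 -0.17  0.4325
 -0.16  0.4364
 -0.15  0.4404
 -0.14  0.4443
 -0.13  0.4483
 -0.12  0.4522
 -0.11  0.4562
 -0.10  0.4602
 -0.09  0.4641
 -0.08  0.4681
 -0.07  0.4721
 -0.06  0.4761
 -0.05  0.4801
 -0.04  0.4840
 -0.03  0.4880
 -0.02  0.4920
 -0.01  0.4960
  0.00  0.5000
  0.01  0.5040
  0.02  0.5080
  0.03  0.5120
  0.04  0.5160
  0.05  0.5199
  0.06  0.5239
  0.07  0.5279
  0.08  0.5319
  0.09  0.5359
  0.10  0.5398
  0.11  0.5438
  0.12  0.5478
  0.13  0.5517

σ√T = 0.28·√0.6667 = 0.2286
ln(S/K) + (r + σ²/2)T = ln(460/480) + (0.058 + 0.28²/2)·0.6667 = -0.0426 + 0.0648 = 0.0222
d₁ = 0.0222 / 0.2286 = 0.0973 ≈ 0.10
d₂ = d₁ − σ√T = 0.0973 − 0.2286 = -0.1313 ≈ -0.13
e^(−rT) = e^(−0.058·0.6667) = 0.9621
N(d₁) = N(0.10) = 0.5398;  N(d₂) = N(-0.13) = 0.4483
C = 460·0.5398 − 480·0.9621·0.4483 = 248.3080 − 207.0285 = 41.2795

£41.28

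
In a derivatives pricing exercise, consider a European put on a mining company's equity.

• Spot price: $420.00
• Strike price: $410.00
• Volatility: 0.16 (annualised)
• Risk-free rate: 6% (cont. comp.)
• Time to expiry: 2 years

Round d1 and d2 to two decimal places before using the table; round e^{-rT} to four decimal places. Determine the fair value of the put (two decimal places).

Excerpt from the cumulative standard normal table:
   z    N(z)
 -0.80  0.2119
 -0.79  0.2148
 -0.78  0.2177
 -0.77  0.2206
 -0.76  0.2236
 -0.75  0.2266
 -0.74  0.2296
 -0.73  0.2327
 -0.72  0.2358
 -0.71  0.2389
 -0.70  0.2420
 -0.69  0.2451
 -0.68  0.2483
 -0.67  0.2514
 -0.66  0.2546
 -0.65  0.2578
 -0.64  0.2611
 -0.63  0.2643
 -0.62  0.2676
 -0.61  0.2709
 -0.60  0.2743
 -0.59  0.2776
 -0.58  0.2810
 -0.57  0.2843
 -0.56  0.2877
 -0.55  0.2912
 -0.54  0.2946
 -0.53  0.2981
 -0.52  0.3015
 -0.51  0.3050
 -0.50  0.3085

$14.46

T = 2;  σ√T = 0.2263
d₁ = [ln(420/410) + (0.06 + 0.16²/2)·2] / 0.2263 = [0.0241 + 0.1456] / 0.2263 = 0.7500 which rounds to 0.75
d₂ = d₁ − σ√T = 0.7500 − 0.2263 = 0.5237 which rounds to 0.52
exp(−rT) = exp(−0.06·2) = 0.8869
N(−d₂) = N(-0.52) = 0.3015;  N(−d₁) = N(-0.75) = 0.2266
P = 410·0.8869·0.3015 − 420·0.2266 = 109.6341 − 95.1720 = 14.4621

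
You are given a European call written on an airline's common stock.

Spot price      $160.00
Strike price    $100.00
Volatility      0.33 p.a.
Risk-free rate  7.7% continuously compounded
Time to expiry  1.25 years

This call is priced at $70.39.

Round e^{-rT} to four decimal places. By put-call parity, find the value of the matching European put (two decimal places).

exp(−rT) = exp(−0.077·1.25) = 0.9082
Put-call parity: C − P = S − K·e^(−rT) = 160 − 100·0.9082 = 160 − 90.8200 = 69.1800
P = C − (C − P) = 70.39 − (69.1800) = 1.2100

$1.21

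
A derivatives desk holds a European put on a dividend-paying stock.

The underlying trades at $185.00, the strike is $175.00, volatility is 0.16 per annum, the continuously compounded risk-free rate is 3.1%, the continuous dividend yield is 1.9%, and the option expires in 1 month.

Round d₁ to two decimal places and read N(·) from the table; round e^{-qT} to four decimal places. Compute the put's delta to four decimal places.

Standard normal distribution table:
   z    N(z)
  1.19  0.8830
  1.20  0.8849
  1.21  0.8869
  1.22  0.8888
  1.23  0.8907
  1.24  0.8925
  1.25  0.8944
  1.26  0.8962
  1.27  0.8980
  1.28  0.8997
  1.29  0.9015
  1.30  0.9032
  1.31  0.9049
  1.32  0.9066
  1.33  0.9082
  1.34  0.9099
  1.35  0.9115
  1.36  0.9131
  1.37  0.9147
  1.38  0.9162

-0.1054

T = 0.08333;  σ√T = 0.0462
d₁ = [ln(185/175) + (0.031 − 0.019 + ½·0.16²)·0.08333] / (σ√T) = (0.0556 + 0.0021) / 0.0462 = 1.2479 which rounds to 1.25
N(d₁) = N(1.25) = 0.8944
Δ_put = exp(−qT)·(N(d₁) − 1) = 0.9984·(0.8944 − 1) = -0.1054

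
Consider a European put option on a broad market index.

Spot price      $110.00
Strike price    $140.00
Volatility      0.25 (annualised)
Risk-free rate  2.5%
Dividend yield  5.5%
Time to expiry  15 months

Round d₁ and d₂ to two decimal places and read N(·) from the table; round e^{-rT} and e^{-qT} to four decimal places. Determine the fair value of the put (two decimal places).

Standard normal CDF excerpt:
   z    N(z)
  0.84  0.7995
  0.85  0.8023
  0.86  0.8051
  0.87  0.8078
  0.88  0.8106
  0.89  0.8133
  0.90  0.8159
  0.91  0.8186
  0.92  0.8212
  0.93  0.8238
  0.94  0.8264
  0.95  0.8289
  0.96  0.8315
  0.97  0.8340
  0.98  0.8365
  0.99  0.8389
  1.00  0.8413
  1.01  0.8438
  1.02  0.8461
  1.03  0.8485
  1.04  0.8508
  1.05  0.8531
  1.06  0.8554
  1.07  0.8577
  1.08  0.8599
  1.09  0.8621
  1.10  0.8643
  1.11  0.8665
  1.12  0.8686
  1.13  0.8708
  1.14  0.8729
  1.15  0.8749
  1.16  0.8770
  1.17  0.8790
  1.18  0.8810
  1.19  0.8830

σ√T = 0.25 × 1.1180 = 0.2795
d₁ = [ln(110/140) + (0.025 − 0.055 + 0.25²/2)·1.25] / 0.2795 = [-0.2412 + 0.0016] / 0.2795 = -0.8572 ⇒ -0.86
d₂ = d₁ − σ√T = -0.8572 − 0.2795 = -1.1367 ⇒ -1.14
exp(−qT) = exp(−0.055·1.25) = 0.9336;  exp(−rT) = exp(−0.025·1.25) = 0.9692
N(−d₂) = N(1.14) = 0.8729;  N(−d₁) = N(0.86) = 0.8051
P = 140·0.9692·0.8729 − 110·0.9336·0.8051 = 118.4421 − 82.6805 = 35.7615

$35.76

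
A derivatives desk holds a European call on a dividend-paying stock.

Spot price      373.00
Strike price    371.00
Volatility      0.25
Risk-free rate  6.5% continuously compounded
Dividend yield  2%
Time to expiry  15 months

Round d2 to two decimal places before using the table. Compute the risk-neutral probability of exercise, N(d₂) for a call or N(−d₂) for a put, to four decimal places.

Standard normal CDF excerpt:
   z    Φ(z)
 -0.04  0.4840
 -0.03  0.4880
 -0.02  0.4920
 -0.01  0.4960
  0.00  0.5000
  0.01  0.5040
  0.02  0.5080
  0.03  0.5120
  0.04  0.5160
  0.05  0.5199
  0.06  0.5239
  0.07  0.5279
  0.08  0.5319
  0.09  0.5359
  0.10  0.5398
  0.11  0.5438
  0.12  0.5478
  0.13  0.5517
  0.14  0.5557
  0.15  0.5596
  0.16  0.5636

0.5319

T = 1.25;  σ√T = 0.2795
d₁ = [ln(373/371) + (0.065 − 0.02 + 0.25²/2)·1.25] / 0.2795 = [0.0054 + 0.0953] / 0.2795 = 0.3602 ⇒ 0.36
d₂ = d₁ − σ√T = 0.3602 − 0.2795 = 0.0807 ⇒ 0.08
Pr(exercise) under Q = N(d₂) = 0.5319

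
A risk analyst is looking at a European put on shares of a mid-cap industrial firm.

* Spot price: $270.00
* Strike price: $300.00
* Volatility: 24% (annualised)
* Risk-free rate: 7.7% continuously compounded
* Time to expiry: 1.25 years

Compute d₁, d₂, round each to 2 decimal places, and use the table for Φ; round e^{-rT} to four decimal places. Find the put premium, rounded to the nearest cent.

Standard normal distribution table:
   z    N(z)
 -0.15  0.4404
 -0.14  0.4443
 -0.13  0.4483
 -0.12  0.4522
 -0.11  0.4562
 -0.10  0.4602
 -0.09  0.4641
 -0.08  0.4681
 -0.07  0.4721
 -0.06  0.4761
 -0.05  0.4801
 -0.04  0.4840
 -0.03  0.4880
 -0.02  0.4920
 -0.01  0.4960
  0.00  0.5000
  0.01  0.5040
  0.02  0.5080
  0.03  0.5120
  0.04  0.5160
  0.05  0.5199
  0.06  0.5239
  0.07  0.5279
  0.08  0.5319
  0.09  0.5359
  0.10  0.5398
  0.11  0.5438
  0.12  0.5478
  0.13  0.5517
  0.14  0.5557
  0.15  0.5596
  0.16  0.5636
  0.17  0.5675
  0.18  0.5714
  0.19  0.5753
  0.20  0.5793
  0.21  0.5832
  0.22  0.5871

$30.37

T = 1.25;  σ√T = 0.2683
d₁ = [ln(270/300) + (0.077 + 0.24²/2)·1.25] / 0.2683 = [-0.1054 + 0.1323] / 0.2683 = 0.1002 ⇒ 0.10
d₂ = d₁ − σ√T = 0.1002 − 0.2683 = -0.1681 ⇒ -0.17
exp(−rT) = exp(−0.077·1.25) = 0.9082
N(−d₂) = N(0.17) = 0.5675;  N(−d₁) = N(-0.10) = 0.4602
P = 300·0.9082·0.5675 − 270·0.4602 = 154.6210 − 124.2540 = 30.3670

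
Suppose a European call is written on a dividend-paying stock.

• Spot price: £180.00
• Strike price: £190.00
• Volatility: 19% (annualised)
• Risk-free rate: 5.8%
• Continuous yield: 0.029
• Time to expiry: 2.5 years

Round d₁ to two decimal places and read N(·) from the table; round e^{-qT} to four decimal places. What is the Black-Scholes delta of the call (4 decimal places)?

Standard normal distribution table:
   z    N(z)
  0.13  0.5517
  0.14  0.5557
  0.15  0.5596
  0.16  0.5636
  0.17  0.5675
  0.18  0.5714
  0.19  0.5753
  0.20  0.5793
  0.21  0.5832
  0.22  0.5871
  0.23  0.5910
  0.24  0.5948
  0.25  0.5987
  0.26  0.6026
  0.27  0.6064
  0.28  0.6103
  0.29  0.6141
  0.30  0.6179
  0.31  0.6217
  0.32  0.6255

0.5424

σ√T = 0.19 × 1.5811 = 0.3004
d₁ = [ln(180/190) + (0.058 − 0.029 + ½·0.19²)·2.5] / (σ√T) = (-0.0541 + 0.1176) / 0.3004 = 0.2116 ≈ 0.21
N(d₁) = N(0.21) = 0.5832
Δ_call = e^(−qT)·N(d₁) = 0.9301·0.5832 = 0.5424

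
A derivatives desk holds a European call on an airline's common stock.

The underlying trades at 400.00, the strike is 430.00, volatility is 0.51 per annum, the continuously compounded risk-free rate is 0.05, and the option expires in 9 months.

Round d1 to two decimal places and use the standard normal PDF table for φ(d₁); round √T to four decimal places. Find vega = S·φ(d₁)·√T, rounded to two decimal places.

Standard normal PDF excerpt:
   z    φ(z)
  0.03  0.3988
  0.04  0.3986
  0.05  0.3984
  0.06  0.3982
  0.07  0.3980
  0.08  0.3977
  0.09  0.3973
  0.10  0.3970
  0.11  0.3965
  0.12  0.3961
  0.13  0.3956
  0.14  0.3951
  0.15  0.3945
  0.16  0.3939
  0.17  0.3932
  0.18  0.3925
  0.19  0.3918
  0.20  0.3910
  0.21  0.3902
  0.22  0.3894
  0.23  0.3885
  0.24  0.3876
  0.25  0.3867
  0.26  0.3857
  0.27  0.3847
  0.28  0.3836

σ√T = 0.51·√0.75 = 0.4417
d₁ = [ln(400/430) + (0.05 + 0.51²/2)·0.75] / 0.4417 = [-0.0723 + 0.1350] / 0.4417 = 0.1420 ≈ 0.14
√T = √0.75 = 0.8660
φ(d₁) = φ(0.14) = 0.3951
vega = S·φ(d₁)·√T = 400·0.3951·0.8660 = 136.8626

136.86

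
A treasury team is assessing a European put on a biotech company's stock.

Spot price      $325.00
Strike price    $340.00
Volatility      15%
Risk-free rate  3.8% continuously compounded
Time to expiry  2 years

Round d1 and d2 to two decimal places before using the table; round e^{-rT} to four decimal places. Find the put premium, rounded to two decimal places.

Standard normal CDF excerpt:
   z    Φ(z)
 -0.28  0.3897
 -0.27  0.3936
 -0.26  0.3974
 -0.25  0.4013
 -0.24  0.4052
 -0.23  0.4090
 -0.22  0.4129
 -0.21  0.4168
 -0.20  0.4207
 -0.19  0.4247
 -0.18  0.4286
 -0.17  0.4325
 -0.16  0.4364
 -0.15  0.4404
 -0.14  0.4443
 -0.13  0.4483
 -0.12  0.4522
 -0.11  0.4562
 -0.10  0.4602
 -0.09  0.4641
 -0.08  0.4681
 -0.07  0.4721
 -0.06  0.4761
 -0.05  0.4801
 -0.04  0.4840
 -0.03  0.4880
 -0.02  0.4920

σ√T = 0.15 × 1.4142 = 0.2121
ln(S/K) + (r + σ²/2)T = ln(325/340) + (0.038 + 0.15²/2)·2 = -0.0451 + 0.0985 = 0.0534
d₁ = 0.0534 / 0.2121 = 0.2516 which rounds to 0.25
d₂ = d₁ − σ√T = 0.2516 − 0.2121 = 0.0395 which rounds to 0.04
e^(−rT) = e^(−0.038·2) = 0.9268
P = 340·0.9268·N(-0.04) − 325·N(-0.25) = 340·0.9268·0.4840 − 325·0.4013 = 152.5142 − 130.4225 = 22.0917

$22.09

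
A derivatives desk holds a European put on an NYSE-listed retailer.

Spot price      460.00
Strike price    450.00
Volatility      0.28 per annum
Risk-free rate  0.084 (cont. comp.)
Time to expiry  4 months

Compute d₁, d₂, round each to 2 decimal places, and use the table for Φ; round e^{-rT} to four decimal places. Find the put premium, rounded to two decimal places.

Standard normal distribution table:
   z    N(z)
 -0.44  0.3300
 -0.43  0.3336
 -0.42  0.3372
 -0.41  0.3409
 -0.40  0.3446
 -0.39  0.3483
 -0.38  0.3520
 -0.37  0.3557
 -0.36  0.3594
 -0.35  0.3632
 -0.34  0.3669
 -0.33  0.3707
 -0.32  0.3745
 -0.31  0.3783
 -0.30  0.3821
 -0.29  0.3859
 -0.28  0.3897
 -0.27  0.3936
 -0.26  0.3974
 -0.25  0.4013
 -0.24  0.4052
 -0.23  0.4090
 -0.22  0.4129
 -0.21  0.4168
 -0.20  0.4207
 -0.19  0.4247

σ√T = 0.28 × 0.5774 = 0.1617
d₁ = [ln(460/450) + (0.084 + ½·0.28²)·0.3333] / (σ√T) = (0.0220 + 0.0411) / 0.1617 = 0.3900 ⇒ 0.39
d₂ = 0.3900 − 0.1617 = 0.2283 ⇒ 0.23
e^(−rT) = e^(−0.084·0.3333) = 0.9724
P = 450·0.9724·N(-0.23) − 460·N(-0.39) = 450·0.9724·0.4090 − 460·0.3483 = 178.9702 − 160.2180 = 18.7522

18.75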